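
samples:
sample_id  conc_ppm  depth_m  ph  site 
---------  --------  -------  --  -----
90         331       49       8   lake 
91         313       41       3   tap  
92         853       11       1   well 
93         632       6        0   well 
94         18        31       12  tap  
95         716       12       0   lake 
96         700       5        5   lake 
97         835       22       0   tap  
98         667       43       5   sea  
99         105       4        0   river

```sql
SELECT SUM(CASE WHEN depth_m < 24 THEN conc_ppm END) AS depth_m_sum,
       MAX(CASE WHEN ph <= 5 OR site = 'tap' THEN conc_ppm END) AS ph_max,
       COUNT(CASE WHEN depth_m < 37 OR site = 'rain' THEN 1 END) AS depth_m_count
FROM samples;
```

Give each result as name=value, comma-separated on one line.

[depth_m_sum: depth_m < 24]
sample_id=90: ✗
sample_id=91: ✗
sample_id=92: ✓ → 853
sample_id=93: ✓ → 632
sample_id=94: ✗
sample_id=95: ✓ → 716
sample_id=96: ✓ → 700
sample_id=97: ✓ → 835
sample_id=98: ✗
sample_id=99: ✓ → 105
depth_m_sum = 853 + 632 + 716 + 700 + 835 + 105 = 3841
—
[ph_max: ph <= 5 OR site = 'tap']
sample_id=90: ✗
sample_id=91: ✓ → 313
sample_id=92: ✓ → 853
sample_id=93: ✓ → 632
sample_id=94: ✓ → 18
sample_id=95: ✓ → 716
sample_id=96: ✓ → 700
sample_id=97: ✓ → 835
sample_id=98: ✓ → 667
sample_id=99: ✓ → 105
ph_max = MAX(313, 853, 632, 18, 716, 700, 835, 667, 105) = 853
—
[depth_m_count: depth_m < 37 OR site = 'rain']
sample_id=90: ✗
sample_id=91: ✗
sample_id=92: ✓ → 1
sample_id=93: ✓ → 1
sample_id=94: ✓ → 1
sample_id=95: ✓ → 1
sample_id=96: ✓ → 1
sample_id=97: ✓ → 1
sample_id=98: ✗
sample_id=99: ✓ → 1
depth_m_count = COUNT(1, 1, 1, 1, 1, 1, 1) = 7

depth_m_sum=3841, ph_max=853, depth_m_count=7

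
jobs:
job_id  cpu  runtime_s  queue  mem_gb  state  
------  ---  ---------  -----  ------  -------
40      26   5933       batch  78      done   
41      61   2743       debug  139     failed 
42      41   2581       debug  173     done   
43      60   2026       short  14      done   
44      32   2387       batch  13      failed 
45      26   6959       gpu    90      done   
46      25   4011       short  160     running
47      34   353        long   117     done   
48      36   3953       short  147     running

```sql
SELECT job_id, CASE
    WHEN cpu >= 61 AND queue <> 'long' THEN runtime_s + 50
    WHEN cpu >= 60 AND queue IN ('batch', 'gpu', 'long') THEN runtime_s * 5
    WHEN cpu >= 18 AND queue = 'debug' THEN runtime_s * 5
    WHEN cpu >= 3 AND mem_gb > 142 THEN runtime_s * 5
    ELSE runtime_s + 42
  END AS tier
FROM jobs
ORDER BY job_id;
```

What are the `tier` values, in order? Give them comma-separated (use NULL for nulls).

job_id=40: ELSE → 5975
job_id=41: cpu >= 61 AND queue <> 'long' → 2793
job_id=42: cpu >= 18 AND queue = 'debug' → 12905
job_id=43: ELSE → 2068
job_id=44: ELSE → 2429
job_id=45: ELSE → 7001
job_id=46: cpu >= 3 AND mem_gb > 142 → 20055
job_id=47: ELSE → 395
job_id=48: cpu >= 3 AND mem_gb > 142 → 19765

5975, 2793, 12905, 2068, 2429, 7001, 20055, 395, 19765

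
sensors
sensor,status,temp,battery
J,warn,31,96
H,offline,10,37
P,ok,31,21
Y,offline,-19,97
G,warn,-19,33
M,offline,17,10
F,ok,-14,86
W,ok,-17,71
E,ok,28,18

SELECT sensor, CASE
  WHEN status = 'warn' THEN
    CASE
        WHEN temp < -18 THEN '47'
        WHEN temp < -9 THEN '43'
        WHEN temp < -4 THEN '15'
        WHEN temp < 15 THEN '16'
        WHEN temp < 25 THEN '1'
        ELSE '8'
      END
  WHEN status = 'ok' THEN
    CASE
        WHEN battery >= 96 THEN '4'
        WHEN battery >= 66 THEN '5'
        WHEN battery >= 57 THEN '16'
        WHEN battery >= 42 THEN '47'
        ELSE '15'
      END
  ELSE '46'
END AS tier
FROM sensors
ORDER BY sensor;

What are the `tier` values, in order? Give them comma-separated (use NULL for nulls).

sensor=E: status='ok' → inner[ELSE] → 15
sensor=F: status='ok' → inner[battery >= 66] → 5
sensor=G: status='warn' → inner[temp < -18] → 47
sensor=H: status='offline' → outer ELSE → 46
sensor=J: status='warn' → inner[ELSE] → 8
sensor=M: status='offline' → outer ELSE → 46
sensor=P: status='ok' → inner[ELSE] → 15
sensor=W: status='ok' → inner[battery >= 66] → 5
sensor=Y: status='offline' → outer ELSE → 46

15, 5, 47, 46, 8, 46, 15, 5, 46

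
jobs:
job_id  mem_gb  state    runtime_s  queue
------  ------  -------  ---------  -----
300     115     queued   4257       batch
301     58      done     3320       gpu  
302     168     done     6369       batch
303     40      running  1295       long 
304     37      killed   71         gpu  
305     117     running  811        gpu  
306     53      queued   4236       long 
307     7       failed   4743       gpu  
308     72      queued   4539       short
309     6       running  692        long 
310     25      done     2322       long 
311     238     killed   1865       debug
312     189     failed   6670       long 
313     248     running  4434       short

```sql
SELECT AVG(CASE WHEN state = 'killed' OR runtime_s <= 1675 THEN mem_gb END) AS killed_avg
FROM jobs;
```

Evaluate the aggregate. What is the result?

87.6

job_id=300: ✗
job_id=301: ✗
job_id=302: ✗
job_id=303: ✓ → 40
job_id=304: ✓ → 37
job_id=305: ✓ → 117
job_id=306: ✗
job_id=307: ✗
job_id=308: ✗
job_id=309: ✓ → 6
job_id=310: ✗
job_id=311: ✓ → 238
job_id=312: ✗
job_id=313: ✗
killed_avg = (40 + 37 + 117 + 6 + 238) / 5 = 87.6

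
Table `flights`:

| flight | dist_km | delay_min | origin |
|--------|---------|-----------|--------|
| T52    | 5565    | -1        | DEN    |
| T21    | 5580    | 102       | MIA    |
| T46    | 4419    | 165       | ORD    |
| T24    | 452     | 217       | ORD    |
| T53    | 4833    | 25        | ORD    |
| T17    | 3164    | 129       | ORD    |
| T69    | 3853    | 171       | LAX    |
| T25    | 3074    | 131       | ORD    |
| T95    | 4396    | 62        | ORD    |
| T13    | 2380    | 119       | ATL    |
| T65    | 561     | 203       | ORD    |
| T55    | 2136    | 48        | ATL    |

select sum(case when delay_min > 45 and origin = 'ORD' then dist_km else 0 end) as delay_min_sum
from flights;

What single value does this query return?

flight=T52: ✗
flight=T21: ✗
flight=T46: ✓ → 4419
flight=T24: ✓ → 452
flight=T53: ✗
flight=T17: ✓ → 3164
flight=T69: ✗
flight=T25: ✓ → 3074
flight=T95: ✓ → 4396
flight=T13: ✗
flight=T65: ✓ → 561
flight=T55: ✗
delay_min_sum = 4419 + 452 + 3164 + 3074 + 4396 + 561 = 16066

16066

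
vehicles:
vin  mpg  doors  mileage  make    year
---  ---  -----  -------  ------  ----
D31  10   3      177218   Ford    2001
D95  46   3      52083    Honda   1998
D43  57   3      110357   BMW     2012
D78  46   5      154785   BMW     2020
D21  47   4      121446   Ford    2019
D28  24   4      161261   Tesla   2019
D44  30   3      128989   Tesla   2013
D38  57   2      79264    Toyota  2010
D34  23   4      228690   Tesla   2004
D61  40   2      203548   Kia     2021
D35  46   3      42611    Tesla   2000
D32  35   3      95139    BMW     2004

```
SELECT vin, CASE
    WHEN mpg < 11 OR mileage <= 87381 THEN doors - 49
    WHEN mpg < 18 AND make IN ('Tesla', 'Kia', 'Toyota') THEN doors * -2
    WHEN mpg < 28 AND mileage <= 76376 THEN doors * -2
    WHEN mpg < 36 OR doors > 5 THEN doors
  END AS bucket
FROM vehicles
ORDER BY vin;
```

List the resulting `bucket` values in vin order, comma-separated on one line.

NULL, 4, -46, 3, 4, -46, -47, NULL, 3, NULL, NULL, -46

vin=D21: (no match → NULL) → NULL
vin=D28: mpg < 36 OR doors > 5 → 4
vin=D31: mpg < 11 OR mileage <= 87381 → -46
vin=D32: mpg < 36 OR doors > 5 → 3
vin=D34: mpg < 36 OR doors > 5 → 4
vin=D35: mpg < 11 OR mileage <= 87381 → -46
vin=D38: mpg < 11 OR mileage <= 87381 → -47
vin=D43: (no match → NULL) → NULL
vin=D44: mpg < 36 OR doors > 5 → 3
vin=D61: (no match → NULL) → NULL
vin=D78: (no match → NULL) → NULL
vin=D95: mpg < 11 OR mileage <= 87381 → -46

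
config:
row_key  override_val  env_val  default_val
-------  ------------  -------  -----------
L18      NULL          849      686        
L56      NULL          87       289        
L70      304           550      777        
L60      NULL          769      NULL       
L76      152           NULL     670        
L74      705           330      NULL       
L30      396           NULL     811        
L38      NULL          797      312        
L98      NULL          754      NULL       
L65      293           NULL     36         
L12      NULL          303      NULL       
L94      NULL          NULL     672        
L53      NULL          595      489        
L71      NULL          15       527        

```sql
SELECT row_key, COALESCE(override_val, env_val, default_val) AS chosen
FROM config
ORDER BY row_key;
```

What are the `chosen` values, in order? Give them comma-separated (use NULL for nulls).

303, 849, 396, 797, 595, 87, 769, 293, 304, 15, 705, 152, 672, 754

row_key=L12: override_val=NULL, env_val=303 → 303
row_key=L18: override_val=NULL, env_val=849 → 849
row_key=L30: override_val=396 → 396
row_key=L38: override_val=NULL, env_val=797 → 797
row_key=L53: override_val=NULL, env_val=595 → 595
row_key=L56: override_val=NULL, env_val=87 → 87
row_key=L60: override_val=NULL, env_val=769 → 769
row_key=L65: override_val=293 → 293
row_key=L70: override_val=304 → 304
row_key=L71: override_val=NULL, env_val=15 → 15
row_key=L74: override_val=705 → 705
row_key=L76: override_val=152 → 152
row_key=L94: override_val=NULL, env_val=NULL, default_val=672 → 672
row_key=L98: override_val=NULL, env_val=754 → 754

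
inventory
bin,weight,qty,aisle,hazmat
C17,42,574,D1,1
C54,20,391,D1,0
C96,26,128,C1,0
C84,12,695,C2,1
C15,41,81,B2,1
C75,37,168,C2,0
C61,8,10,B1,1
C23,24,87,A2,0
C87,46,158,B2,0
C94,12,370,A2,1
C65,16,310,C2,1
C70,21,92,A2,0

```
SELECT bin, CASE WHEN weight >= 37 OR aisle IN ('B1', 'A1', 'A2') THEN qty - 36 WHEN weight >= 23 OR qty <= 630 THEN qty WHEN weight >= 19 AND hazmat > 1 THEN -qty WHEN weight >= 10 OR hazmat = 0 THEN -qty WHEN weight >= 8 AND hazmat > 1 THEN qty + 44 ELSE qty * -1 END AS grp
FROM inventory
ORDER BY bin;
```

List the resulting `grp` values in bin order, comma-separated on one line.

45, 538, 51, 391, -26, 310, 56, 132, -695, 122, 334, 128

bin=C15: weight >= 37 OR aisle IN ('B1', 'A1', 'A2') → 45
bin=C17: weight >= 37 OR aisle IN ('B1', 'A1', 'A2') → 538
bin=C23: weight >= 37 OR aisle IN ('B1', 'A1', 'A2') → 51
bin=C54: weight >= 23 OR qty <= 630 → 391
bin=C61: weight >= 37 OR aisle IN ('B1', 'A1', 'A2') → -26
bin=C65: weight >= 23 OR qty <= 630 → 310
bin=C70: weight >= 37 OR aisle IN ('B1', 'A1', 'A2') → 56
bin=C75: weight >= 37 OR aisle IN ('B1', 'A1', 'A2') → 132
bin=C84: weight >= 10 OR hazmat = 0 → -695
bin=C87: weight >= 37 OR aisle IN ('B1', 'A1', 'A2') → 122
bin=C94: weight >= 37 OR aisle IN ('B1', 'A1', 'A2') → 334
bin=C96: weight >= 23 OR qty <= 630 → 128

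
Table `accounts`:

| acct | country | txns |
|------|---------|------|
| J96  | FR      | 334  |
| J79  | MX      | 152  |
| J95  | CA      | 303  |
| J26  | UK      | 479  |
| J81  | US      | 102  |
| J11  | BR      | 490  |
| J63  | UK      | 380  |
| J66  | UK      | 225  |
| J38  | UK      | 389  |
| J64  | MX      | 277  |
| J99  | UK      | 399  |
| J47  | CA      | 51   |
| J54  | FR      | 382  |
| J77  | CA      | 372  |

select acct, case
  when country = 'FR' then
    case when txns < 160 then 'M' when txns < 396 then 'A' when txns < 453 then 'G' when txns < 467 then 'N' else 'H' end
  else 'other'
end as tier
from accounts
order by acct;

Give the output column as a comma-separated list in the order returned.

acct=J11: country='BR' → outer ELSE → other
acct=J26: country='UK' → outer ELSE → other
acct=J38: country='UK' → outer ELSE → other
acct=J47: country='CA' → outer ELSE → other
acct=J54: country='FR' → inner[txns < 396] → A
acct=J63: country='UK' → outer ELSE → other
acct=J64: country='MX' → outer ELSE → other
acct=J66: country='UK' → outer ELSE → other
acct=J77: country='CA' → outer ELSE → other
acct=J79: country='MX' → outer ELSE → other
acct=J81: country='US' → outer ELSE → other
acct=J95: country='CA' → outer ELSE → other
acct=J96: country='FR' → inner[txns < 396] → A
acct=J99: country='UK' → outer ELSE → other

other, other, other, other, A, other, other, other, other, other, other, other, A, other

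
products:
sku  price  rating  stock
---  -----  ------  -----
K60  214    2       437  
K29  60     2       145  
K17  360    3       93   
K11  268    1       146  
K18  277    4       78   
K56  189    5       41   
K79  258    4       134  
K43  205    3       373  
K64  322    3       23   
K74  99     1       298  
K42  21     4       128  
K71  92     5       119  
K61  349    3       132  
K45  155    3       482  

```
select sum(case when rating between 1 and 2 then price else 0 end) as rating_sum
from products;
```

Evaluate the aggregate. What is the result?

sku=K60: ✓ → 214
sku=K29: ✓ → 60
sku=K17: ✗
sku=K11: ✓ → 268
sku=K18: ✗
sku=K56: ✗
sku=K79: ✗
sku=K43: ✗
sku=K64: ✗
sku=K74: ✓ → 99
sku=K42: ✗
sku=K71: ✗
sku=K61: ✗
sku=K45: ✗
rating_sum = 214 + 60 + 268 + 99 = 641

641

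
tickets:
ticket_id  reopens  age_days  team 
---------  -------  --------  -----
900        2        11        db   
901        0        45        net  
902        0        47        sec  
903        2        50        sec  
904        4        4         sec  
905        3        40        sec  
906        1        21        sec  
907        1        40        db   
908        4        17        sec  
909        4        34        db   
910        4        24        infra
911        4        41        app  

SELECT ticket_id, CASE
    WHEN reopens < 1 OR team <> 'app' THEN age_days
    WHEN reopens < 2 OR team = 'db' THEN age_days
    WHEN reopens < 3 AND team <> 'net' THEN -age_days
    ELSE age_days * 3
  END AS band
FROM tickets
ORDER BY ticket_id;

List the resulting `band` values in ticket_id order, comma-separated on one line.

11, 45, 47, 50, 4, 40, 21, 40, 17, 34, 24, 123

ticket_id=900: reopens < 1 OR team <> 'app' → 11
ticket_id=901: reopens < 1 OR team <> 'app' → 45
ticket_id=902: reopens < 1 OR team <> 'app' → 47
ticket_id=903: reopens < 1 OR team <> 'app' → 50
ticket_id=904: reopens < 1 OR team <> 'app' → 4
ticket_id=905: reopens < 1 OR team <> 'app' → 40
ticket_id=906: reopens < 1 OR team <> 'app' → 21
ticket_id=907: reopens < 1 OR team <> 'app' → 40
ticket_id=908: reopens < 1 OR team <> 'app' → 17
ticket_id=909: reopens < 1 OR team <> 'app' → 34
ticket_id=910: reopens < 1 OR team <> 'app' → 24
ticket_id=911: ELSE → 123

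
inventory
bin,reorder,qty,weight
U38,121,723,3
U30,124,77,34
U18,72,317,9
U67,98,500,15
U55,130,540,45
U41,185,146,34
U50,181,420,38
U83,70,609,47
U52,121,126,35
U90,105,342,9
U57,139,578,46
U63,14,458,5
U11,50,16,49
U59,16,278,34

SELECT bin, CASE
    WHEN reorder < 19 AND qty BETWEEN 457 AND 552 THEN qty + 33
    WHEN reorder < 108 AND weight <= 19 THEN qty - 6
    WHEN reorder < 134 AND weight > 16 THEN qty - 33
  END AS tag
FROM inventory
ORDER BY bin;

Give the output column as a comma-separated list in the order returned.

-17, 311, 44, NULL, NULL, NULL, 93, 507, NULL, 245, 491, 494, 576, 336

bin=U11: reorder < 134 AND weight > 16 → -17
bin=U18: reorder < 108 AND weight <= 19 → 311
bin=U30: reorder < 134 AND weight > 16 → 44
bin=U38: (no match → NULL) → NULL
bin=U41: (no match → NULL) → NULL
bin=U50: (no match → NULL) → NULL
bin=U52: reorder < 134 AND weight > 16 → 93
bin=U55: reorder < 134 AND weight > 16 → 507
bin=U57: (no match → NULL) → NULL
bin=U59: reorder < 134 AND weight > 16 → 245
bin=U63: reorder < 19 AND qty BETWEEN 457 AND 552 → 491
bin=U67: reorder < 108 AND weight <= 19 → 494
bin=U83: reorder < 134 AND weight > 16 → 576
bin=U90: reorder < 108 AND weight <= 19 → 336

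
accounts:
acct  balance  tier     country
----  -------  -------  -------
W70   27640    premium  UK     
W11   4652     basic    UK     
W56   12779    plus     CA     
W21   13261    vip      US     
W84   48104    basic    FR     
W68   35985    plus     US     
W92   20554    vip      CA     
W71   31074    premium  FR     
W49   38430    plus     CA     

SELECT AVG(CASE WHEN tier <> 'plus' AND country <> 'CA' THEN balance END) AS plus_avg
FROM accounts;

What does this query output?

acct=W70: ✓ → 27640
acct=W11: ✓ → 4652
acct=W56: ✗
acct=W21: ✓ → 13261
acct=W84: ✓ → 48104
acct=W68: ✗
acct=W92: ✗
acct=W71: ✓ → 31074
acct=W49: ✗
plus_avg = (27640 + 4652 + 13261 + 48104 + 31074) / 5 = 24946.2

24946.2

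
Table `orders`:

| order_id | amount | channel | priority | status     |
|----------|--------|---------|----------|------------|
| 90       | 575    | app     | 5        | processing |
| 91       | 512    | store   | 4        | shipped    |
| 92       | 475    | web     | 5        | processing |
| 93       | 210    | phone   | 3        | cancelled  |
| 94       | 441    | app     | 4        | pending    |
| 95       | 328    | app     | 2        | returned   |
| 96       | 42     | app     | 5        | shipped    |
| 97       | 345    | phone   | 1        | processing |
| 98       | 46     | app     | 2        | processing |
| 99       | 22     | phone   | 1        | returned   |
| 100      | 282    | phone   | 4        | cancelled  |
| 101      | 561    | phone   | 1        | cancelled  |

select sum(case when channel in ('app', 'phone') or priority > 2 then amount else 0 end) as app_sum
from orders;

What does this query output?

order_id=90: ✓ → 575
order_id=91: ✓ → 512
order_id=92: ✓ → 475
order_id=93: ✓ → 210
order_id=94: ✓ → 441
order_id=95: ✓ → 328
order_id=96: ✓ → 42
order_id=97: ✓ → 345
order_id=98: ✓ → 46
order_id=99: ✓ → 22
order_id=100: ✓ → 282
order_id=101: ✓ → 561
app_sum = 575 + 512 + 475 + 210 + 441 + 328 + 42 + 345 + 46 + 22 + 282 + 561 = 3839

3839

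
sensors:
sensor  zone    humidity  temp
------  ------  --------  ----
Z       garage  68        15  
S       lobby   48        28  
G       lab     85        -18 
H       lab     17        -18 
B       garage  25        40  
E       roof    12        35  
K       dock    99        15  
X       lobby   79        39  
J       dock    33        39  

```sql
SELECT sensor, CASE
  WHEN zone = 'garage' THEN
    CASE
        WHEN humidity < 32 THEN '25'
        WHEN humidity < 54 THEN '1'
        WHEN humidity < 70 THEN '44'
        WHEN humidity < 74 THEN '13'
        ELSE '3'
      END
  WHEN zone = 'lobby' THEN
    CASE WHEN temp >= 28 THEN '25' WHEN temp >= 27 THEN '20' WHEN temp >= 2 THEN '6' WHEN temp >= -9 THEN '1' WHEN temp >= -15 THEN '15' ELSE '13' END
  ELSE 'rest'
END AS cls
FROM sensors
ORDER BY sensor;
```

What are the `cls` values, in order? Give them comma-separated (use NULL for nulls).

25, rest, rest, rest, rest, rest, 25, 25, 44

sensor=B: zone='garage' → inner[humidity < 32] → 25
sensor=E: zone='roof' → outer ELSE → rest
sensor=G: zone='lab' → outer ELSE → rest
sensor=H: zone='lab' → outer ELSE → rest
sensor=J: zone='dock' → outer ELSE → rest
sensor=K: zone='dock' → outer ELSE → rest
sensor=S: zone='lobby' → inner[temp >= 28] → 25
sensor=X: zone='lobby' → inner[temp >= 28] → 25
sensor=Z: zone='garage' → inner[humidity < 70] → 44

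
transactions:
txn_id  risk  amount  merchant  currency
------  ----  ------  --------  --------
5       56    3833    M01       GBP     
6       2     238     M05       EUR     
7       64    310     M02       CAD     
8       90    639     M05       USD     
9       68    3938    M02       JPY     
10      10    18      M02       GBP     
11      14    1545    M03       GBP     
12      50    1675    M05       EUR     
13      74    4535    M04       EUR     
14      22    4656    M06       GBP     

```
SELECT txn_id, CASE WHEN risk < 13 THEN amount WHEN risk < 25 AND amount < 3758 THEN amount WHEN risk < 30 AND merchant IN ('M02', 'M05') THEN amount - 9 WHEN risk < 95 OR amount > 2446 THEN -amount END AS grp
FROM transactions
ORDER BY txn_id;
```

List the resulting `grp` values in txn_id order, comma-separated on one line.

-3833, 238, -310, -639, -3938, 18, 1545, -1675, -4535, -4656

txn_id=5: risk < 95 OR amount > 2446 → -3833
txn_id=6: risk < 13 → 238
txn_id=7: risk < 95 OR amount > 2446 → -310
txn_id=8: risk < 95 OR amount > 2446 → -639
txn_id=9: risk < 95 OR amount > 2446 → -3938
txn_id=10: risk < 13 → 18
txn_id=11: risk < 25 AND amount < 3758 → 1545
txn_id=12: risk < 95 OR amount > 2446 → -1675
txn_id=13: risk < 95 OR amount > 2446 → -4535
txn_id=14: risk < 95 OR amount > 2446 → -4656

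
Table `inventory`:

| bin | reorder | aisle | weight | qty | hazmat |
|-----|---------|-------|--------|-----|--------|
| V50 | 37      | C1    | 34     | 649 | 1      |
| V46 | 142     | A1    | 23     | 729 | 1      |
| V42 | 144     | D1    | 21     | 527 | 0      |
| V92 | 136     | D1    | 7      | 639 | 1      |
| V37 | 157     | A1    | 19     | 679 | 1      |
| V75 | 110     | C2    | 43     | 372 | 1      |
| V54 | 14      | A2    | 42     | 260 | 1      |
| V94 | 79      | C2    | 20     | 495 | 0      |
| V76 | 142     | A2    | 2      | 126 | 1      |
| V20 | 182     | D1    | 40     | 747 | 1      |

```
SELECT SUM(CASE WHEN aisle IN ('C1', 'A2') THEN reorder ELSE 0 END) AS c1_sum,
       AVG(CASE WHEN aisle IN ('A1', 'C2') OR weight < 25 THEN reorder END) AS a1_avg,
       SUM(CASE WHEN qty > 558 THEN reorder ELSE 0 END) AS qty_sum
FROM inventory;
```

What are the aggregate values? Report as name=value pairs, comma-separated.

[c1_sum: aisle IN ('C1', 'A2')]
bin=V50: ✓ → 37
bin=V46: ✗
bin=V42: ✗
bin=V92: ✗
bin=V37: ✗
bin=V75: ✗
bin=V54: ✓ → 14
bin=V94: ✗
bin=V76: ✓ → 142
bin=V20: ✗
c1_sum = 37 + 14 + 142 = 193
—
[a1_avg: aisle IN ('A1', 'C2') OR weight < 25]
bin=V50: ✗
bin=V46: ✓ → 142
bin=V42: ✓ → 144
bin=V92: ✓ → 136
bin=V37: ✓ → 157
bin=V75: ✓ → 110
bin=V54: ✗
bin=V94: ✓ → 79
bin=V76: ✓ → 142
bin=V20: ✗
a1_avg = (142 + 144 + 136 + 157 + 110 + 79 + 142) / 7 = 130
—
[qty_sum: qty > 558]
bin=V50: ✓ → 37
bin=V46: ✓ → 142
bin=V42: ✗
bin=V92: ✓ → 136
bin=V37: ✓ → 157
bin=V75: ✗
bin=V54: ✗
bin=V94: ✗
bin=V76: ✗
bin=V20: ✓ → 182
qty_sum = 37 + 142 + 136 + 157 + 182 = 654

c1_sum=193, a1_avg=130, qty_sum=654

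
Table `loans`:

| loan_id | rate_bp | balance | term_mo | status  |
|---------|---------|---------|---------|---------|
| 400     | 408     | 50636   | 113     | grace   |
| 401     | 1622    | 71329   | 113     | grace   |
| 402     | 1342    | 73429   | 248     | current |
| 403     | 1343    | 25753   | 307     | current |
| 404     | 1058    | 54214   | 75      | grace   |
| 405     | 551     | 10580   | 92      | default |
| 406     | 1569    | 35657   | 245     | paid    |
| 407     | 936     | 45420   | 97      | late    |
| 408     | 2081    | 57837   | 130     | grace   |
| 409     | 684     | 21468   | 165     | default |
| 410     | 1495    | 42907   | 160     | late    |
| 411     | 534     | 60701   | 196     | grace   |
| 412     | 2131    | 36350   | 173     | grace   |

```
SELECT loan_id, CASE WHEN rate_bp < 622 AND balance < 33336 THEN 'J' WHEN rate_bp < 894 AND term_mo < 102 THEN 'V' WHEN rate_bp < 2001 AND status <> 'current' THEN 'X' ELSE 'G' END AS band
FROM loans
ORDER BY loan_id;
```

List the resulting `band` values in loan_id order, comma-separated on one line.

loan_id=400: rate_bp < 2001 AND status <> 'current' → X
loan_id=401: rate_bp < 2001 AND status <> 'current' → X
loan_id=402: ELSE → G
loan_id=403: ELSE → G
loan_id=404: rate_bp < 2001 AND status <> 'current' → X
loan_id=405: rate_bp < 622 AND balance < 33336 → J
loan_id=406: rate_bp < 2001 AND status <> 'current' → X
loan_id=407: rate_bp < 2001 AND status <> 'current' → X
loan_id=408: ELSE → G
loan_id=409: rate_bp < 2001 AND status <> 'current' → X
loan_id=410: rate_bp < 2001 AND status <> 'current' → X
loan_id=411: rate_bp < 2001 AND status <> 'current' → X
loan_id=412: ELSE → G

X, X, G, G, X, J, X, X, G, X, X, X, G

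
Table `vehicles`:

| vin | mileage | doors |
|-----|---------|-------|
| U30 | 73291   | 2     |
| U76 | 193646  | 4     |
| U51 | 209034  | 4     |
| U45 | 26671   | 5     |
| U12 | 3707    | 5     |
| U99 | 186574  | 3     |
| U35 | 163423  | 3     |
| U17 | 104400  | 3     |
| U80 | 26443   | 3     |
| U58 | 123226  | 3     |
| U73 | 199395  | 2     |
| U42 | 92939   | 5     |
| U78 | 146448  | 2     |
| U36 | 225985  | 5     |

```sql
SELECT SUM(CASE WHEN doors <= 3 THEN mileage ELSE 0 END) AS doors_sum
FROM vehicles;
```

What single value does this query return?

1023200

vin=U30: ✓ → 73291
vin=U76: ✗
vin=U51: ✗
vin=U45: ✗
vin=U12: ✗
vin=U99: ✓ → 186574
vin=U35: ✓ → 163423
vin=U17: ✓ → 104400
vin=U80: ✓ → 26443
vin=U58: ✓ → 123226
vin=U73: ✓ → 199395
vin=U42: ✗
vin=U78: ✓ → 146448
vin=U36: ✗
doors_sum = 73291 + 186574 + 163423 + 104400 + 26443 + 123226 + 199395 + 146448 = 1023200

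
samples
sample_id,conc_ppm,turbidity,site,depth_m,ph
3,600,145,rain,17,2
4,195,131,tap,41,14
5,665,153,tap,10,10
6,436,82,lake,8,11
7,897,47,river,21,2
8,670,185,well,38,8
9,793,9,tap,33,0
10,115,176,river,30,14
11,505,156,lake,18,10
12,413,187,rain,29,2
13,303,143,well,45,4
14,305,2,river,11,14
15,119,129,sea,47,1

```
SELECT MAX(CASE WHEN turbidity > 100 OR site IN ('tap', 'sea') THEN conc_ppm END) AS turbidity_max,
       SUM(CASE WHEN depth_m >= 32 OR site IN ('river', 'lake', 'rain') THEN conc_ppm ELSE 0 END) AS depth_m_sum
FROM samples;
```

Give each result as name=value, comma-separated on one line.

turbidity_max=793, depth_m_sum=5351

[turbidity_max: turbidity > 100 OR site IN ('tap', 'sea')]
sample_id=3: ✓ → 600
sample_id=4: ✓ → 195
sample_id=5: ✓ → 665
sample_id=6: ✗
sample_id=7: ✗
sample_id=8: ✓ → 670
sample_id=9: ✓ → 793
sample_id=10: ✓ → 115
sample_id=11: ✓ → 505
sample_id=12: ✓ → 413
sample_id=13: ✓ → 303
sample_id=14: ✗
sample_id=15: ✓ → 119
turbidity_max = MAX(600, 195, 665, 670, 793, 115, 505, 413, 303, 119) = 793
—
[depth_m_sum: depth_m >= 32 OR site IN ('river', 'lake', 'rain')]
sample_id=3: ✓ → 600
sample_id=4: ✓ → 195
sample_id=5: ✗
sample_id=6: ✓ → 436
sample_id=7: ✓ → 897
sample_id=8: ✓ → 670
sample_id=9: ✓ → 793
sample_id=10: ✓ → 115
sample_id=11: ✓ → 505
sample_id=12: ✓ → 413
sample_id=13: ✓ → 303
sample_id=14: ✓ → 305
sample_id=15: ✓ → 119
depth_m_sum = 600 + 195 + 436 + 897 + 670 + 793 + 115 + 505 + 413 + 303 + 305 + 119 = 5351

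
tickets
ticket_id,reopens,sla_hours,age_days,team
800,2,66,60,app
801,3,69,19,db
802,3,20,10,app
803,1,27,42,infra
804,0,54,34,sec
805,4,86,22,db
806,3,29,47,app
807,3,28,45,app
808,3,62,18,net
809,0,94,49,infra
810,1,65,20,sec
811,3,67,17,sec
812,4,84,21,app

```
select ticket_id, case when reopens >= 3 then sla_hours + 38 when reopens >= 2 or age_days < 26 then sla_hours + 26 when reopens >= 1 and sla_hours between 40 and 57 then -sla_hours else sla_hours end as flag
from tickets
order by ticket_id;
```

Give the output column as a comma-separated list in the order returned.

ticket_id=800: reopens >= 2 or age_days < 26 → 92
ticket_id=801: reopens >= 3 → 107
ticket_id=802: reopens >= 3 → 58
ticket_id=803: ELSE → 27
ticket_id=804: ELSE → 54
ticket_id=805: reopens >= 3 → 124
ticket_id=806: reopens >= 3 → 67
ticket_id=807: reopens >= 3 → 66
ticket_id=808: reopens >= 3 → 100
ticket_id=809: ELSE → 94
ticket_id=810: reopens >= 2 or age_days < 26 → 91
ticket_id=811: reopens >= 3 → 105
ticket_id=812: reopens >= 3 → 122

92, 107, 58, 27, 54, 124, 67, 66, 100, 94, 91, 105, 122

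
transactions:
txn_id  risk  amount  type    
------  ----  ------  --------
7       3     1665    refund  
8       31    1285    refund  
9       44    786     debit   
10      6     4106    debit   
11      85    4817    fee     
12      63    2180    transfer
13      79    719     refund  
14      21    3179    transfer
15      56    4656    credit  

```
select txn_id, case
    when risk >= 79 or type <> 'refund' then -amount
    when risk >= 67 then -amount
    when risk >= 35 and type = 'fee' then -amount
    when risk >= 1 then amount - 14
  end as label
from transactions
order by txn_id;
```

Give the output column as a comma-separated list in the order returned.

1651, 1271, -786, -4106, -4817, -2180, -719, -3179, -4656

txn_id=7: risk >= 1 → 1651
txn_id=8: risk >= 1 → 1271
txn_id=9: risk >= 79 or type <> 'refund' → -786
txn_id=10: risk >= 79 or type <> 'refund' → -4106
txn_id=11: risk >= 79 or type <> 'refund' → -4817
txn_id=12: risk >= 79 or type <> 'refund' → -2180
txn_id=13: risk >= 79 or type <> 'refund' → -719
txn_id=14: risk >= 79 or type <> 'refund' → -3179
txn_id=15: risk >= 79 or type <> 'refund' → -4656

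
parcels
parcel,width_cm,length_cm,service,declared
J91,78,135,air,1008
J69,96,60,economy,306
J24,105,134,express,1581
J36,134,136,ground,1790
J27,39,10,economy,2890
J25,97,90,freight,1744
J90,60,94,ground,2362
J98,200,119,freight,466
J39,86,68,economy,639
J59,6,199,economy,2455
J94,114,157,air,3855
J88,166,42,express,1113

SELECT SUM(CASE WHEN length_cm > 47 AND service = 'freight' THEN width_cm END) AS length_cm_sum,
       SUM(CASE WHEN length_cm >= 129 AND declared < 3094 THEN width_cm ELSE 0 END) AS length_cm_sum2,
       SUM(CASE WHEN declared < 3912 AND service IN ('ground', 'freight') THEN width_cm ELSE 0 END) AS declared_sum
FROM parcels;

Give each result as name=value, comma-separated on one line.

[length_cm_sum: length_cm > 47 AND service = 'freight']
parcel=J91: ✗
parcel=J69: ✗
parcel=J24: ✗
parcel=J36: ✗
parcel=J27: ✗
parcel=J25: ✓ → 97
parcel=J90: ✗
parcel=J98: ✓ → 200
parcel=J39: ✗
parcel=J59: ✗
parcel=J94: ✗
parcel=J88: ✗
length_cm_sum = 97 + 200 = 297
—
[length_cm_sum2: length_cm >= 129 AND declared < 3094]
parcel=J91: ✓ → 78
parcel=J69: ✗
parcel=J24: ✓ → 105
parcel=J36: ✓ → 134
parcel=J27: ✗
parcel=J25: ✗
parcel=J90: ✗
parcel=J98: ✗
parcel=J39: ✗
parcel=J59: ✓ → 6
parcel=J94: ✗
parcel=J88: ✗
length_cm_sum2 = 78 + 105 + 134 + 6 = 323
—
[declared_sum: declared < 3912 AND service IN ('ground', 'freight')]
parcel=J91: ✗
parcel=J69: ✗
parcel=J24: ✗
parcel=J36: ✓ → 134
parcel=J27: ✗
parcel=J25: ✓ → 97
parcel=J90: ✓ → 60
parcel=J98: ✓ → 200
parcel=J39: ✗
parcel=J59: ✗
parcel=J94: ✗
parcel=J88: ✗
declared_sum = 134 + 97 + 60 + 200 = 491

length_cm_sum=297, length_cm_sum2=323, declared_sum=491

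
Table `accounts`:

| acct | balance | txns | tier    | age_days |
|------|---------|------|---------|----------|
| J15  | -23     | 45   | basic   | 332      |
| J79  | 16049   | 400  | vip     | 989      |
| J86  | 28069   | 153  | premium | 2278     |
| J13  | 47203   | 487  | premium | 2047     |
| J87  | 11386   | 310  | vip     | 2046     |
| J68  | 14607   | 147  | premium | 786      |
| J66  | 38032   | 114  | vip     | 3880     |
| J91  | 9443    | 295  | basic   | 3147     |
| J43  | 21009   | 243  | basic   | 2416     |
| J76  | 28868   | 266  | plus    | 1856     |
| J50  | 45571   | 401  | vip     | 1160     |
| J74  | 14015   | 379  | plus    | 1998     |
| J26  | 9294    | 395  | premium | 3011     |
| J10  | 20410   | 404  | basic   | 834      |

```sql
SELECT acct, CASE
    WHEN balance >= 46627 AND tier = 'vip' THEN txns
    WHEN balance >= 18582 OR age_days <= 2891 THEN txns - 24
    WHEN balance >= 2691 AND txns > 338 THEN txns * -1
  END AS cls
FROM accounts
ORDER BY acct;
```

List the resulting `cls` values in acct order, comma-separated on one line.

380, 463, 21, -395, 219, 377, 90, 123, 355, 242, 376, 129, 286, NULL

acct=J10: balance >= 18582 OR age_days <= 2891 → 380
acct=J13: balance >= 18582 OR age_days <= 2891 → 463
acct=J15: balance >= 18582 OR age_days <= 2891 → 21
acct=J26: balance >= 2691 AND txns > 338 → -395
acct=J43: balance >= 18582 OR age_days <= 2891 → 219
acct=J50: balance >= 18582 OR age_days <= 2891 → 377
acct=J66: balance >= 18582 OR age_days <= 2891 → 90
acct=J68: balance >= 18582 OR age_days <= 2891 → 123
acct=J74: balance >= 18582 OR age_days <= 2891 → 355
acct=J76: balance >= 18582 OR age_days <= 2891 → 242
acct=J79: balance >= 18582 OR age_days <= 2891 → 376
acct=J86: balance >= 18582 OR age_days <= 2891 → 129
acct=J87: balance >= 18582 OR age_days <= 2891 → 286
acct=J91: (no match → NULL) → NULL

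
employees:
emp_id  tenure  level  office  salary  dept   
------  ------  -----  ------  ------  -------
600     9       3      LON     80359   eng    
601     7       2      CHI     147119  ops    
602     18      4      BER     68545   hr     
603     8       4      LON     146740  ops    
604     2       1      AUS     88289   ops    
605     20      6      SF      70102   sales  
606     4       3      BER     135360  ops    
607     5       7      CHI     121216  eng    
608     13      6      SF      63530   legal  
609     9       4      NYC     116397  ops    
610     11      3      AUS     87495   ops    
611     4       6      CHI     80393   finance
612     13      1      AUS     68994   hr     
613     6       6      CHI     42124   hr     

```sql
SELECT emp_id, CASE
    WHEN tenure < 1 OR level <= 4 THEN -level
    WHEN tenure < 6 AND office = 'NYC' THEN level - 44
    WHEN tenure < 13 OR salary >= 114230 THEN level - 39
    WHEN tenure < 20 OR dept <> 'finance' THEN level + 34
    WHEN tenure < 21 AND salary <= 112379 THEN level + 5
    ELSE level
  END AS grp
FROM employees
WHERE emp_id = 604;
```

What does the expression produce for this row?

emp_id = 604: tenure=2, level=1, office=AUS, salary=88289, dept=ops.
tenure < 1 OR level <= 4 → true → -1

-1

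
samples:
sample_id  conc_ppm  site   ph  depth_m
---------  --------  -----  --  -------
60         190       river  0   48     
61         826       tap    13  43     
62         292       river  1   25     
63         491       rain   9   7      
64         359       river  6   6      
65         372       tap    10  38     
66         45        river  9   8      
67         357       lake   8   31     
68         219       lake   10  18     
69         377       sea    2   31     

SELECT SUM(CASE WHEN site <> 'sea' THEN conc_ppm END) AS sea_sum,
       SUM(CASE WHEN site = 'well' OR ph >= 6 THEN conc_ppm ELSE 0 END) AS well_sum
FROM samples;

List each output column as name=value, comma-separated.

sea_sum=3151, well_sum=2669

[sea_sum: site <> 'sea']
sample_id=60: ✓ → 190
sample_id=61: ✓ → 826
sample_id=62: ✓ → 292
sample_id=63: ✓ → 491
sample_id=64: ✓ → 359
sample_id=65: ✓ → 372
sample_id=66: ✓ → 45
sample_id=67: ✓ → 357
sample_id=68: ✓ → 219
sample_id=69: ✗
sea_sum = 190 + 826 + 292 + 491 + 359 + 372 + 45 + 357 + 219 = 3151
—
[well_sum: site = 'well' OR ph >= 6]
sample_id=60: ✗
sample_id=61: ✓ → 826
sample_id=62: ✗
sample_id=63: ✓ → 491
sample_id=64: ✓ → 359
sample_id=65: ✓ → 372
sample_id=66: ✓ → 45
sample_id=67: ✓ → 357
sample_id=68: ✓ → 219
sample_id=69: ✗
well_sum = 826 + 491 + 359 + 372 + 45 + 357 + 219 = 2669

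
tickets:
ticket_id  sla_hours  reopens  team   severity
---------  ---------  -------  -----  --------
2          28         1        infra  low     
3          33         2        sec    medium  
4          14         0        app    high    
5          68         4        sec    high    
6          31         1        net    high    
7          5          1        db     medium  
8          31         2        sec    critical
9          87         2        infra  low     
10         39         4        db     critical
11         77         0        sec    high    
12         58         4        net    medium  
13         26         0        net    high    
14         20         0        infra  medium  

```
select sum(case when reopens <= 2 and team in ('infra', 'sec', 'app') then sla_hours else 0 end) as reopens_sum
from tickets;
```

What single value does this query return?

290

ticket_id=2: ✓ → 28
ticket_id=3: ✓ → 33
ticket_id=4: ✓ → 14
ticket_id=5: ✗
ticket_id=6: ✗
ticket_id=7: ✗
ticket_id=8: ✓ → 31
ticket_id=9: ✓ → 87
ticket_id=10: ✗
ticket_id=11: ✓ → 77
ticket_id=12: ✗
ticket_id=13: ✗
ticket_id=14: ✓ → 20
reopens_sum = 28 + 33 + 14 + 31 + 87 + 77 + 20 = 290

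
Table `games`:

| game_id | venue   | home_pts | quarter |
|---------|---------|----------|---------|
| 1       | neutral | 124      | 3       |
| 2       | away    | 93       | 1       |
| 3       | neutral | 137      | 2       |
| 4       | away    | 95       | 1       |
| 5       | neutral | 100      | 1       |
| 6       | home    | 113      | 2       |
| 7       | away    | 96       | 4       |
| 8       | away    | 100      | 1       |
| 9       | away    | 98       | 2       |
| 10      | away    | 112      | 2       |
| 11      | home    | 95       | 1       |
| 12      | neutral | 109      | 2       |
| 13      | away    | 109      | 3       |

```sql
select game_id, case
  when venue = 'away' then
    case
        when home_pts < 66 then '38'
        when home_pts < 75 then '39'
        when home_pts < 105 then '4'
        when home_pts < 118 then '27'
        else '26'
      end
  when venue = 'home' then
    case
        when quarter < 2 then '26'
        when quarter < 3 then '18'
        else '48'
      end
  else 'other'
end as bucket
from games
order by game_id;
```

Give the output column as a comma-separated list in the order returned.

game_id=1: venue='neutral' → outer ELSE → other
game_id=2: venue='away' → inner[home_pts < 105] → 4
game_id=3: venue='neutral' → outer ELSE → other
game_id=4: venue='away' → inner[home_pts < 105] → 4
game_id=5: venue='neutral' → outer ELSE → other
game_id=6: venue='home' → inner[quarter < 3] → 18
game_id=7: venue='away' → inner[home_pts < 105] → 4
game_id=8: venue='away' → inner[home_pts < 105] → 4
game_id=9: venue='away' → inner[home_pts < 105] → 4
game_id=10: venue='away' → inner[home_pts < 118] → 27
game_id=11: venue='home' → inner[quarter < 2] → 26
game_id=12: venue='neutral' → outer ELSE → other
game_id=13: venue='away' → inner[home_pts < 118] → 27

other, 4, other, 4, other, 18, 4, 4, 4, 27, 26, other, 27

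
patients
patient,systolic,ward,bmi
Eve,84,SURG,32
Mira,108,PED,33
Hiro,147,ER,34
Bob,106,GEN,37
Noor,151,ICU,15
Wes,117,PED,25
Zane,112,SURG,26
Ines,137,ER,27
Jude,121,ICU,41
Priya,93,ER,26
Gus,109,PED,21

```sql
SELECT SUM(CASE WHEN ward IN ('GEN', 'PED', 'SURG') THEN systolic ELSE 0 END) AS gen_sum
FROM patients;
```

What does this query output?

patient=Eve: ✓ → 84
patient=Mira: ✓ → 108
patient=Hiro: ✗
patient=Bob: ✓ → 106
patient=Noor: ✗
patient=Wes: ✓ → 117
patient=Zane: ✓ → 112
patient=Ines: ✗
patient=Jude: ✗
patient=Priya: ✗
patient=Gus: ✓ → 109
gen_sum = 84 + 108 + 106 + 117 + 112 + 109 = 636

636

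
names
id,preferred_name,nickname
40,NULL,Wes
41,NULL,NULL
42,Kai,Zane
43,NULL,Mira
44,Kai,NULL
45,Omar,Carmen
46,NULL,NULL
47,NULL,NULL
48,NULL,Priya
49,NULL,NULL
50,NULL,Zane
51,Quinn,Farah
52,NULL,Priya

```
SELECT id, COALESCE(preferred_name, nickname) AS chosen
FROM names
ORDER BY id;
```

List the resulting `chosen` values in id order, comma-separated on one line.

Wes, NULL, Kai, Mira, Kai, Omar, NULL, NULL, Priya, NULL, Zane, Quinn, Priya

id=40: preferred_name=NULL, nickname=Wes → Wes
id=41: preferred_name=NULL, nickname=NULL (all NULL) → NULL
id=42: preferred_name=Kai → Kai
id=43: preferred_name=NULL, nickname=Mira → Mira
id=44: preferred_name=Kai → Kai
id=45: preferred_name=Omar → Omar
id=46: preferred_name=NULL, nickname=NULL (all NULL) → NULL
id=47: preferred_name=NULL, nickname=NULL (all NULL) → NULL
id=48: preferred_name=NULL, nickname=Priya → Priya
id=49: preferred_name=NULL, nickname=NULL (all NULL) → NULL
id=50: preferred_name=NULL, nickname=Zane → Zane
id=51: preferred_name=Quinn → Quinn
id=52: preferred_name=NULL, nickname=Priya → Priya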